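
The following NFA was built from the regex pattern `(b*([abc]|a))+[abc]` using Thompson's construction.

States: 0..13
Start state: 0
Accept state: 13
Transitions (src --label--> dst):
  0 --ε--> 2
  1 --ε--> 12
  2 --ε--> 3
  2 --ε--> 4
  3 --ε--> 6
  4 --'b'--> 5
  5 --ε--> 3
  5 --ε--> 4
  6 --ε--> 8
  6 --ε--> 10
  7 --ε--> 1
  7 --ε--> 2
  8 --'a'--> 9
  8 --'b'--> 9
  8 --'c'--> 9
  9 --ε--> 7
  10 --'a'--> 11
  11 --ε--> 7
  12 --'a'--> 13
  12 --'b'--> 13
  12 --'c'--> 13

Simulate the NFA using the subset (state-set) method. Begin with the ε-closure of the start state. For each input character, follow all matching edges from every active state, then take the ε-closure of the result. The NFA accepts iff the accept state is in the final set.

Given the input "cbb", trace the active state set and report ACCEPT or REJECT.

Answer: ACCEPT

Trace:
initial (ε-close {0}): {0,2,3,4,6,8,10}
'c' @ 1: {1,2,3,4,6,7,8,9,10,12}
'b' @ 2: {1,2,3,4,5,6,7,8,9,10,12,13}  ✓accept
'b' @ 3: {1,2,3,4,5,6,7,8,9,10,12,13}  ✓accept
final: {1,2,3,4,5,6,7,8,9,10,12,13}; accept 13 in set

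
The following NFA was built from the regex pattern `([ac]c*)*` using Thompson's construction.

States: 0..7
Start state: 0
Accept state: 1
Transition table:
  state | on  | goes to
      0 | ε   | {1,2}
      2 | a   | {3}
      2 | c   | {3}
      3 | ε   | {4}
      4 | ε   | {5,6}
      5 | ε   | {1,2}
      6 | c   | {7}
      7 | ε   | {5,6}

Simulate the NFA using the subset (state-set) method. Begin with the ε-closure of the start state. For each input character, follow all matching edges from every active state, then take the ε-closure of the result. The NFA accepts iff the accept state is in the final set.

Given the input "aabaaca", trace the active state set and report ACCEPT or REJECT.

initial (ε-close {0}): {0,1,2}
'a' @ 1: {1,2,3,4,5,6}  [accepting]
'a' @ 2: {1,2,3,4,5,6}  [accepting]
'b' @ 3: {}  — no active states
rest 'aaca' ignored (set empty)
after full input: {}  (accept=1 not in)

Answer: REJECT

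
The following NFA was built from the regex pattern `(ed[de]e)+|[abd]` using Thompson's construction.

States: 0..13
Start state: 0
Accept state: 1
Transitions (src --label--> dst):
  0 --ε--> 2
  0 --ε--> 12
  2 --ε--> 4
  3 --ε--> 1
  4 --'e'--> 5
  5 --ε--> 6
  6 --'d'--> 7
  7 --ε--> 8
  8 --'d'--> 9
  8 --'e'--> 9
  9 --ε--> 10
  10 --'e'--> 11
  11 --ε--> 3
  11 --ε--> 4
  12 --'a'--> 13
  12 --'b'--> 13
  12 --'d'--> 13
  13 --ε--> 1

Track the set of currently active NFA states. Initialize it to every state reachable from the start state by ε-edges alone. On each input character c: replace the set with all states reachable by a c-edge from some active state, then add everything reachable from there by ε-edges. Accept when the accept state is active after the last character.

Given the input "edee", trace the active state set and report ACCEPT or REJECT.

start: ε-closure({0}) = {0,2,4,12}
'e' @ 1: {5,6}
'd' @ 2: {7,8}
'e' @ 3: {9,10}
'e' @ 4: {1,3,4,11}  ✓accept
after full input: {1,3,4,11}  (accept=1 in)

Answer: ACCEPT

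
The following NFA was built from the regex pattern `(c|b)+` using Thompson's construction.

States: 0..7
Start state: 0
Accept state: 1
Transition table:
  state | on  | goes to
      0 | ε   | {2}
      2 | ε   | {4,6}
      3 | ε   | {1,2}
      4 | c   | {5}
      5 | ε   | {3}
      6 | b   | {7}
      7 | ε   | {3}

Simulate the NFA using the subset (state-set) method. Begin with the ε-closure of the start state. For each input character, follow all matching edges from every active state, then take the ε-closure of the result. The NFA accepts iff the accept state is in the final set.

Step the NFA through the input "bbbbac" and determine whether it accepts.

start: ε-closure({0}) = {0,2,4,6}
'b' @ 1: {1,2,3,4,6,7}  [accepting]
'b' @ 2: {1,2,3,4,6,7}  [accepting]
'b' @ 3: {1,2,3,4,6,7}  [accepting]
'b' @ 4: {1,2,3,4,6,7}  [accepting]
'a' @ 5: {}  — state set empty
rest 'c' ignored (set empty)
end set {} — state 1 not in

Answer: REJECT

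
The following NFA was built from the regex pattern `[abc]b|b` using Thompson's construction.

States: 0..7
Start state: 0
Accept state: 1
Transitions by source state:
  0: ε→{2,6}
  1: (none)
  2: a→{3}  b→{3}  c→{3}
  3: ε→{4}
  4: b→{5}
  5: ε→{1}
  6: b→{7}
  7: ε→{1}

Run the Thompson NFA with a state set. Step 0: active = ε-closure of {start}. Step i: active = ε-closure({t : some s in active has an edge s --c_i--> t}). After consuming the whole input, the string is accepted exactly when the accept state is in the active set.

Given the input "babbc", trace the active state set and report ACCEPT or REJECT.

start: ε-closure({0}) = {0,2,6}
'b' @ 1: {1,3,4,7}  ✓accept
'a' @ 2: {}  — no active states
rest 'bbc' ignored (set empty)
end set {} — state 1 not in

Answer: REJECT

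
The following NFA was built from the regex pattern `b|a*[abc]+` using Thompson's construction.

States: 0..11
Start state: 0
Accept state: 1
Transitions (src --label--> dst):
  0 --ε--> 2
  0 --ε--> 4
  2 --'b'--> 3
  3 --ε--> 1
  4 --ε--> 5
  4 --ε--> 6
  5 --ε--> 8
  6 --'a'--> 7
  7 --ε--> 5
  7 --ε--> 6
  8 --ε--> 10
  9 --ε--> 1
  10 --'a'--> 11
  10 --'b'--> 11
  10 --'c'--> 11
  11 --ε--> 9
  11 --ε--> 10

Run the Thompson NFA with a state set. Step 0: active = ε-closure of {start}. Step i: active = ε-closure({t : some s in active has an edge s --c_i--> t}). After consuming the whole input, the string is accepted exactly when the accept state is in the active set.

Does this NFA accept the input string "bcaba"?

start: ε-closure({0}) = {0,2,4,5,6,8,10}
'b' @ 1: {1,3,9,10,11}  ✓accept
'c' @ 2: {1,9,10,11}  ✓accept
'a' @ 3: {1,9,10,11}  ✓accept
'b' @ 4: {1,9,10,11}  ✓accept
'a' @ 5: {1,9,10,11}  ✓accept
final: {1,9,10,11}; accept 1 in set

Answer: ACCEPT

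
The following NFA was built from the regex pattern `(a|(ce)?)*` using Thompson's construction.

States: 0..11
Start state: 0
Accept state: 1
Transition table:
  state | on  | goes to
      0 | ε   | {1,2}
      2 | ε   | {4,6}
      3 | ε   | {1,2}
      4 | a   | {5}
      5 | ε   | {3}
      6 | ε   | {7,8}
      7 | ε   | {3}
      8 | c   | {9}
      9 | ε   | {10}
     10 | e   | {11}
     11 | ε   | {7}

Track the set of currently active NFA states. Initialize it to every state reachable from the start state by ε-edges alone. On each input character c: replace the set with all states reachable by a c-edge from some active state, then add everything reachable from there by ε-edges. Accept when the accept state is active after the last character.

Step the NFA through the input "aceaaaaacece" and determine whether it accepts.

initial (ε-close {0}): {0,1,2,3,4,6,7,8}
'a' @ 1: {1,2,3,4,5,6,7,8}  (accept∈set)
'c' @ 2: {9,10}
'e' @ 3: {1,2,3,4,6,7,8,11}  (accept∈set)
'a' @ 4: {1,2,3,4,5,6,7,8}  (accept∈set)
'a' @ 5: {1,2,3,4,5,6,7,8}  (accept∈set)
'a' @ 6: {1,2,3,4,5,6,7,8}  (accept∈set)
'a' @ 7: {1,2,3,4,5,6,7,8}  (accept∈set)
'a' @ 8: {1,2,3,4,5,6,7,8}  (accept∈set)
'c' @ 9: {9,10}
'e' @ 10: {1,2,3,4,6,7,8,11}  (accept∈set)
'c' @ 11: {9,10}
'e' @ 12: {1,2,3,4,6,7,8,11}  (accept∈set)
end set {1,2,3,4,6,7,8,11} — state 1 in

Answer: ACCEPT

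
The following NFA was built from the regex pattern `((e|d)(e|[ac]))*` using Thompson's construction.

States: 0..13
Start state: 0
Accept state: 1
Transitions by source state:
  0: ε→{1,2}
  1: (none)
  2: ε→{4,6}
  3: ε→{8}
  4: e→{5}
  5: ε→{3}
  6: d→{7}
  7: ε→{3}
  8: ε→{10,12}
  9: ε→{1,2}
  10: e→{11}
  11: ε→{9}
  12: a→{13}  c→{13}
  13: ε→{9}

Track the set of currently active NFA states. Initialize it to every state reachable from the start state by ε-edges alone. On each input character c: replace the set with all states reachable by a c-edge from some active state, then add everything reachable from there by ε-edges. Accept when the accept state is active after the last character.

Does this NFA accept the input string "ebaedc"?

S₀ = ε-closure({0}) = {0,1,2,4,6}
'e' @ 1: {3,5,8,10,12}
'b' @ 2: {}  — dead — no transitions
rest 'aedc' ignored (set empty)
after full input: {}  (accept=1 not in)

Answer: REJECT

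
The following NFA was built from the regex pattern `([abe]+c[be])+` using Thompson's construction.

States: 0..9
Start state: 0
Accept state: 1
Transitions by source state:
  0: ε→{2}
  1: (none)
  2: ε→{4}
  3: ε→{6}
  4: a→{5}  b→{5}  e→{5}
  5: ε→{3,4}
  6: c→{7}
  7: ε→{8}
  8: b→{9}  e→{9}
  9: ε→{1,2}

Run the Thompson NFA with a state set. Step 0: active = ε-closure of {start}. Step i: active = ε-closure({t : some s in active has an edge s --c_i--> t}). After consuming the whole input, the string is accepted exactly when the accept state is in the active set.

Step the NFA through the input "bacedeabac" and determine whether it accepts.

start: ε-closure({0}) = {0,2,4}
'b' @ 1: {3,4,5,6}
'a' @ 2: {3,4,5,6}
'c' @ 3: {7,8}
'e' @ 4: {1,2,4,9}  [accepting]
'd' @ 5: {}  — no active states
rest 'eabac' ignored (set empty)
after full input: {}  (accept=1 not in)

Answer: REJECT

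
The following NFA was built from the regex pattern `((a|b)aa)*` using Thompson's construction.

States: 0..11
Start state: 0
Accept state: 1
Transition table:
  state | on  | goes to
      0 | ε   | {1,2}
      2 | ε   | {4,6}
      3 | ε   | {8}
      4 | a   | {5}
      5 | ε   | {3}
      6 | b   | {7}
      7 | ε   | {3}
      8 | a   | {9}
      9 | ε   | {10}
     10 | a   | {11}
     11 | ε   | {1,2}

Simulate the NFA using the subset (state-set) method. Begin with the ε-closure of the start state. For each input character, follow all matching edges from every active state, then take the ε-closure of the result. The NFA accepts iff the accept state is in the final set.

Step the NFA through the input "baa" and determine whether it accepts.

Answer: ACCEPT

Derivation:
S₀ = ε-closure({0}) = {0,1,2,4,6}
'b' @ 1: {3,7,8}
'a' @ 2: {9,10}
'a' @ 3: {1,2,4,6,11}  (accept∈set)
after full input: {1,2,4,6,11}  (accept=1 in)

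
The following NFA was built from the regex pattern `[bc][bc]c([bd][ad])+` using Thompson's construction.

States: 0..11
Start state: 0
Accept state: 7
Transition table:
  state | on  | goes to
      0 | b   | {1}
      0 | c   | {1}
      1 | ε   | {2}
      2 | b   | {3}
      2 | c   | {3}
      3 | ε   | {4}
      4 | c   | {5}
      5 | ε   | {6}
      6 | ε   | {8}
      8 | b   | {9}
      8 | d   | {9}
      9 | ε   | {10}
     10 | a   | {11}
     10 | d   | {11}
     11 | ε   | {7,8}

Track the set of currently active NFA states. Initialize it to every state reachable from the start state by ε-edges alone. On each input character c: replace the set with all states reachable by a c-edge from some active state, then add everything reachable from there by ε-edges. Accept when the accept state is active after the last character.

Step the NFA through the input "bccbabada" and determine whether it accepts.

start: ε-closure({0}) = {0}
'b' @ 1: {1,2}
'c' @ 2: {3,4}
'c' @ 3: {5,6,8}
'b' @ 4: {9,10}
'a' @ 5: {7,8,11}  [accepting]
'b' @ 6: {9,10}
'a' @ 7: {7,8,11}  [accepting]
'd' @ 8: {9,10}
'a' @ 9: {7,8,11}  [accepting]
after full input: {7,8,11}  (accept=7 in)

Answer: ACCEPT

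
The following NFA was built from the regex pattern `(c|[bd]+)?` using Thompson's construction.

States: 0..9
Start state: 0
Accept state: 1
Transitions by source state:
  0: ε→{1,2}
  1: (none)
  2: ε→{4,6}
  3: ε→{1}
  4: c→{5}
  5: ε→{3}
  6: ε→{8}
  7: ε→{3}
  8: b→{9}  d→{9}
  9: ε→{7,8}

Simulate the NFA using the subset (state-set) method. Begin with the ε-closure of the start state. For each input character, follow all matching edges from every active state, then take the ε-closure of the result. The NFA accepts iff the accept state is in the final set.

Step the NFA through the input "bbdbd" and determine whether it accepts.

Answer: ACCEPT

Trace:
S₀ = ε-closure({0}) = {0,1,2,4,6,8}
'b' @ 1: {1,3,7,8,9}  (accept∈set)
'b' @ 2: {1,3,7,8,9}  (accept∈set)
'd' @ 3: {1,3,7,8,9}  (accept∈set)
'b' @ 4: {1,3,7,8,9}  (accept∈set)
'd' @ 5: {1,3,7,8,9}  (accept∈set)
after full input: {1,3,7,8,9}  (accept=1 in)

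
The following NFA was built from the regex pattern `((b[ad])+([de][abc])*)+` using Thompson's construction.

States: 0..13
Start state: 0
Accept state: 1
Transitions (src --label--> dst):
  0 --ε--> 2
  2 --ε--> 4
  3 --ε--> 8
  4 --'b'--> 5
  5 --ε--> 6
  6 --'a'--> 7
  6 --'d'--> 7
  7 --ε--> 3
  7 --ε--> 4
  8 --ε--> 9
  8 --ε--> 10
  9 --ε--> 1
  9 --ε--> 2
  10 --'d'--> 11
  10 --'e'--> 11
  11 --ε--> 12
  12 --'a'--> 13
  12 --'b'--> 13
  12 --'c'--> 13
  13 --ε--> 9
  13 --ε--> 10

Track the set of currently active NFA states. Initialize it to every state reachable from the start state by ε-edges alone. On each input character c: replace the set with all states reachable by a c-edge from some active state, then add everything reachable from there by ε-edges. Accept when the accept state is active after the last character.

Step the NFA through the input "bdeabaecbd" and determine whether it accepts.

Answer: ACCEPT

Trace:
initial (ε-close {0}): {0,2,4}
'b' @ 1: {5,6}
'd' @ 2: {1,2,3,4,7,8,9,10}  (accept∈set)
'e' @ 3: {11,12}
'a' @ 4: {1,2,4,9,10,13}  (accept∈set)
'b' @ 5: {5,6}
'a' @ 6: {1,2,3,4,7,8,9,10}  (accept∈set)
'e' @ 7: {11,12}
'c' @ 8: {1,2,4,9,10,13}  (accept∈set)
'b' @ 9: {5,6}
'd' @ 10: {1,2,3,4,7,8,9,10}  (accept∈set)
final: {1,2,3,4,7,8,9,10}; accept 1 in set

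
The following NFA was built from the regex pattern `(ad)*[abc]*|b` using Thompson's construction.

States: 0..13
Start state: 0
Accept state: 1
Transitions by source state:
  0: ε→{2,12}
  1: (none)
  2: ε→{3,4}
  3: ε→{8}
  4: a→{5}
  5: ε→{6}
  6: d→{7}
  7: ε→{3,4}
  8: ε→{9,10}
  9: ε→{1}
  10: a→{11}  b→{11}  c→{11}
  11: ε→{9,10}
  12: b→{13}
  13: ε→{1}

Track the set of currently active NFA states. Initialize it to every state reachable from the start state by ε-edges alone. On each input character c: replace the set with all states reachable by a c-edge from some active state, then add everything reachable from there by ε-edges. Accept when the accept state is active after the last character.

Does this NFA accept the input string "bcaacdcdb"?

initial (ε-close {0}): {0,1,2,3,4,8,9,10,12}
'b' @ 1: {1,9,10,11,13}  ✓accept
'c' @ 2: {1,9,10,11}  ✓accept
'a' @ 3: {1,9,10,11}  ✓accept
'a' @ 4: {1,9,10,11}  ✓accept
'c' @ 5: {1,9,10,11}  ✓accept
'd' @ 6: {}  — state set empty
rest 'cdb' ignored (set empty)
final: {}; accept 1 not in set

Answer: REJECT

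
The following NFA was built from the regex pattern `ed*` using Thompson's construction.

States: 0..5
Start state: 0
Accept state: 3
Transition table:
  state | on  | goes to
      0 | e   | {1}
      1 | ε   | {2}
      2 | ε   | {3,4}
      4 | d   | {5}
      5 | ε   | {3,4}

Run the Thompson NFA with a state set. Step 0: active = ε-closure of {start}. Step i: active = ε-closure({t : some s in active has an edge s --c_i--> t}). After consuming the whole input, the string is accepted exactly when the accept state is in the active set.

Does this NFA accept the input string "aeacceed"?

start: ε-closure({0}) = {0}
'a' @ 1: {}  — dead — no transitions
rest 'eacceed' ignored (set empty)
end set {} — state 3 not in

Answer: REJECT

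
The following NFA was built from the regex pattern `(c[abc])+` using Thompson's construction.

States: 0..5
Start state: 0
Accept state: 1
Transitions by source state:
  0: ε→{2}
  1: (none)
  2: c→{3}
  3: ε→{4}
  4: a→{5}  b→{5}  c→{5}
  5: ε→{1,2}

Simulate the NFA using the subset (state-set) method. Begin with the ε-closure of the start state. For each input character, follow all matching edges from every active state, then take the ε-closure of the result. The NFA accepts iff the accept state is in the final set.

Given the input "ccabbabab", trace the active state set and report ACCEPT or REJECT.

Answer: REJECT

Trace:
initial (ε-close {0}): {0,2}
'c' @ 1: {3,4}
'c' @ 2: {1,2,5}  [accepting]
'a' @ 3: {}  — dead — no transitions
rest 'bbabab' ignored (set empty)
end set {} — state 1 not in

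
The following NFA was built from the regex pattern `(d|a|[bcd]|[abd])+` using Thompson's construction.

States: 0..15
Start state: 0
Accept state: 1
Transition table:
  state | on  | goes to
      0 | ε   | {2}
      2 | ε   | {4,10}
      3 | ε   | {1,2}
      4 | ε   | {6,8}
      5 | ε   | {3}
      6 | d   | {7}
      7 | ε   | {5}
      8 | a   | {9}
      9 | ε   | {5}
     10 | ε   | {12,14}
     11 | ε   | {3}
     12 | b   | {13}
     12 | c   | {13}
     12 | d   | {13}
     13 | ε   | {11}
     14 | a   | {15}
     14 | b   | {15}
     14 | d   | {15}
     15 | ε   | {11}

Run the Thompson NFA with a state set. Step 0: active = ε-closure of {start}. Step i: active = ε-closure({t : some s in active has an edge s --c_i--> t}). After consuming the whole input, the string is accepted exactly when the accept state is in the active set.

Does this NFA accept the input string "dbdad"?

initial (ε-close {0}): {0,2,4,6,8,10,12,14}
'd' @ 1: {1,2,3,4,5,6,7,8,10,11,12,13,14,15}  (accept∈set)
'b' @ 2: {1,2,3,4,6,8,10,11,12,13,14,15}  (accept∈set)
'd' @ 3: {1,2,3,4,5,6,7,8,10,11,12,13,14,15}  (accept∈set)
'a' @ 4: {1,2,3,4,5,6,8,9,10,11,12,14,15}  (accept∈set)
'd' @ 5: {1,2,3,4,5,6,7,8,10,11,12,13,14,15}  (accept∈set)
final: {1,2,3,4,5,6,7,8,10,11,12,13,14,15}; accept 1 in set

Answer: ACCEPT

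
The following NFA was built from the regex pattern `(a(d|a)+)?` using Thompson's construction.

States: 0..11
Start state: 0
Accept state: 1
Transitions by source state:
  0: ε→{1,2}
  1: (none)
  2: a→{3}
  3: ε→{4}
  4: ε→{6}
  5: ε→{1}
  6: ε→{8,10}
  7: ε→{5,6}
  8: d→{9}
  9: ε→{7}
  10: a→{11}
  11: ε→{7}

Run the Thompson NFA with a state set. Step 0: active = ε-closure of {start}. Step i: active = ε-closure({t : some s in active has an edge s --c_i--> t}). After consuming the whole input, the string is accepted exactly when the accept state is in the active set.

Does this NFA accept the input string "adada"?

S₀ = ε-closure({0}) = {0,1,2}
'a' @ 1: {3,4,6,8,10}
'd' @ 2: {1,5,6,7,8,9,10}  ✓accept
'a' @ 3: {1,5,6,7,8,10,11}  ✓accept
'd' @ 4: {1,5,6,7,8,9,10}  ✓accept
'a' @ 5: {1,5,6,7,8,10,11}  ✓accept
after full input: {1,5,6,7,8,10,11}  (accept=1 in)

Answer: ACCEPT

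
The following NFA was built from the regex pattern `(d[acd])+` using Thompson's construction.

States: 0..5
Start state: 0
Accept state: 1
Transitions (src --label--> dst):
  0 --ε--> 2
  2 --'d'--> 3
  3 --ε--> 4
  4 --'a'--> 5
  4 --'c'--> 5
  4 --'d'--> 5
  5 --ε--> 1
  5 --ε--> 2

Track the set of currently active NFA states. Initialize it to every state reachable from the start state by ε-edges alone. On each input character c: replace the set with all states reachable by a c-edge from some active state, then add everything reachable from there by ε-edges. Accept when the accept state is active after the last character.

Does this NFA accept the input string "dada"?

start: ε-closure({0}) = {0,2}
'd' @ 1: {3,4}
'a' @ 2: {1,2,5}  ✓accept
'd' @ 3: {3,4}
'a' @ 4: {1,2,5}  ✓accept
final: {1,2,5}; accept 1 in set

Answer: ACCEPT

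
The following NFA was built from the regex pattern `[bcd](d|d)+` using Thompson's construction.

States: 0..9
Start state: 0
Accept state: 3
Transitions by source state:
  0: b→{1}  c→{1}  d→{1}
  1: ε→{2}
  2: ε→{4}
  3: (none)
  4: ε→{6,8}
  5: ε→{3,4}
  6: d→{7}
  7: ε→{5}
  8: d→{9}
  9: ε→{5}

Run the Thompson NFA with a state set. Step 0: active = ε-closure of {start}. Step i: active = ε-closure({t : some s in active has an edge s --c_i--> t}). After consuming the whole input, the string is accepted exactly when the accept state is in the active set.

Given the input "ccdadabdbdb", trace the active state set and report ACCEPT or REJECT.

Answer: REJECT

Derivation:
S₀ = ε-closure({0}) = {0}
'c' @ 1: {1,2,4,6,8}
'c' @ 2: {}  — state set empty
rest 'dadabdbdb' ignored (set empty)
final: {}; accept 3 not in set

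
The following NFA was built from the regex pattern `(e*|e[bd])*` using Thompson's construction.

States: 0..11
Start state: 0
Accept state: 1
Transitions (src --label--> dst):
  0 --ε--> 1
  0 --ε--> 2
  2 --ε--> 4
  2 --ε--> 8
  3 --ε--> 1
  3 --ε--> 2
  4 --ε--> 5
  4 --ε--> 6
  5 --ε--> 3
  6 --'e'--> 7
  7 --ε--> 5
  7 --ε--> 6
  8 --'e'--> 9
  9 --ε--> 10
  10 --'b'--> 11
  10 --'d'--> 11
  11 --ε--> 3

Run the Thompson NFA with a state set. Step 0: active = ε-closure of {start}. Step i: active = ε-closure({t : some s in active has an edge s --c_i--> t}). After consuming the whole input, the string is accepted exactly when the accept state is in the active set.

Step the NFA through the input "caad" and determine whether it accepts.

S₀ = ε-closure({0}) = {0,1,2,3,4,5,6,8}
'c' @ 1: {}  — state set empty
rest 'aad' ignored (set empty)
final: {}; accept 1 not in set

Answer: REJECT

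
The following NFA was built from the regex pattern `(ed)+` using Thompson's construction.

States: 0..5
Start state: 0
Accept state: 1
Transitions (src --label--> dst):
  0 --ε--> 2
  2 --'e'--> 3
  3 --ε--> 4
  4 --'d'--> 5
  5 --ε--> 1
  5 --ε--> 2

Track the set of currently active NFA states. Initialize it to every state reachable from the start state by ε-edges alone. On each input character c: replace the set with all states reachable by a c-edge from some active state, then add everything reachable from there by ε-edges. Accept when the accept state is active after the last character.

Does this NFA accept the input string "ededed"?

start: ε-closure({0}) = {0,2}
'e' @ 1: {3,4}
'd' @ 2: {1,2,5}  ✓accept
'e' @ 3: {3,4}
'd' @ 4: {1,2,5}  ✓accept
'e' @ 5: {3,4}
'd' @ 6: {1,2,5}  ✓accept
after full input: {1,2,5}  (accept=1 in)

Answer: ACCEPT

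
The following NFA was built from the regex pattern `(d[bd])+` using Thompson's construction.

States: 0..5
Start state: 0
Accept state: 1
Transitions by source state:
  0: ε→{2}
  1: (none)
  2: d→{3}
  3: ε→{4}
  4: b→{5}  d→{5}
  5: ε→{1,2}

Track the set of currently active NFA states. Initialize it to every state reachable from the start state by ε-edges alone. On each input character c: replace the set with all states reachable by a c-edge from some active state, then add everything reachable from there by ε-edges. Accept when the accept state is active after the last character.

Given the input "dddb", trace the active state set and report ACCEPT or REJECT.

initial (ε-close {0}): {0,2}
'd' @ 1: {3,4}
'd' @ 2: {1,2,5}  [accepting]
'd' @ 3: {3,4}
'b' @ 4: {1,2,5}  [accepting]
final: {1,2,5}; accept 1 in set

Answer: ACCEPT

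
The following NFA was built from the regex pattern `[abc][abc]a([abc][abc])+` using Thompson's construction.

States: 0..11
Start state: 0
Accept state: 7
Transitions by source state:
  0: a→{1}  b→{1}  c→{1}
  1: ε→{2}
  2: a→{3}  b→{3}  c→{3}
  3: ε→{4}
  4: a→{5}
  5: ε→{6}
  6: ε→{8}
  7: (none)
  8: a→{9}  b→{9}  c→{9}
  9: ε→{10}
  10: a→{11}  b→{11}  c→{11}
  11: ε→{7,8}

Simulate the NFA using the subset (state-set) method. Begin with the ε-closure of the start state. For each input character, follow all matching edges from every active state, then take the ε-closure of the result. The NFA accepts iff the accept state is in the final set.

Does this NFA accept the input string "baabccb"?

initial (ε-close {0}): {0}
'b' @ 1: {1,2}
'a' @ 2: {3,4}
'a' @ 3: {5,6,8}
'b' @ 4: {9,10}
'c' @ 5: {7,8,11}  ✓accept
'c' @ 6: {9,10}
'b' @ 7: {7,8,11}  ✓accept
after full input: {7,8,11}  (accept=7 in)

Answer: ACCEPT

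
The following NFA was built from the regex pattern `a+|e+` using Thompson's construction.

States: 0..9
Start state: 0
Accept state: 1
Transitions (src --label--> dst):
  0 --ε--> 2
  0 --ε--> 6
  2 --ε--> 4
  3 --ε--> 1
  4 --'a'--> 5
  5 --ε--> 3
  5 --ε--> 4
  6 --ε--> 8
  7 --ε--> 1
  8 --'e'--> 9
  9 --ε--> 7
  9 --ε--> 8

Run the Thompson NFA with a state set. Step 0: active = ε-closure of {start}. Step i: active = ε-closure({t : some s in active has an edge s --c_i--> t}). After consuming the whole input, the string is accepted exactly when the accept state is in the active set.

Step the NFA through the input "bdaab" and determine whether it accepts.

start: ε-closure({0}) = {0,2,4,6,8}
'b' @ 1: {}  — state set empty
rest 'daab' ignored (set empty)
final: {}; accept 1 not in set

Answer: REJECT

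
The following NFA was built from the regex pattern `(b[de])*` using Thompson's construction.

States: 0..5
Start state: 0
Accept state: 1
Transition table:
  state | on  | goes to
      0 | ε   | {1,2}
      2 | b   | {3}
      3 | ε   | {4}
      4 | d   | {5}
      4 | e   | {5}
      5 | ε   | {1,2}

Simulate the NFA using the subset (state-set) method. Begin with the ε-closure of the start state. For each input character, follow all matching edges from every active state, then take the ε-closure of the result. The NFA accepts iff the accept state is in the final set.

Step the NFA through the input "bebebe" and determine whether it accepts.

start: ε-closure({0}) = {0,1,2}
'b' @ 1: {3,4}
'e' @ 2: {1,2,5}  [accepting]
'b' @ 3: {3,4}
'e' @ 4: {1,2,5}  [accepting]
'b' @ 5: {3,4}
'e' @ 6: {1,2,5}  [accepting]
final: {1,2,5}; accept 1 in set

Answer: ACCEPT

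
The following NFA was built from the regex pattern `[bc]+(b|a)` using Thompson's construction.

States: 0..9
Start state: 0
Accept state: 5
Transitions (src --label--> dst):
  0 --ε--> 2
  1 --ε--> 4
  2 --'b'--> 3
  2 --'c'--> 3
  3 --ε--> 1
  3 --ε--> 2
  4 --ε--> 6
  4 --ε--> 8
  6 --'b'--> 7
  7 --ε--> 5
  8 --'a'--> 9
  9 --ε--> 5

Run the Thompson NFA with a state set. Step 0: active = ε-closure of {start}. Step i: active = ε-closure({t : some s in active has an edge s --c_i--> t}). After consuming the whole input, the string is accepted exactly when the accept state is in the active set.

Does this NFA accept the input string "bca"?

Answer: ACCEPT

Trace:
S₀ = ε-closure({0}) = {0,2}
'b' @ 1: {1,2,3,4,6,8}
'c' @ 2: {1,2,3,4,6,8}
'a' @ 3: {5,9}  [accepting]
final: {5,9}; accept 5 in set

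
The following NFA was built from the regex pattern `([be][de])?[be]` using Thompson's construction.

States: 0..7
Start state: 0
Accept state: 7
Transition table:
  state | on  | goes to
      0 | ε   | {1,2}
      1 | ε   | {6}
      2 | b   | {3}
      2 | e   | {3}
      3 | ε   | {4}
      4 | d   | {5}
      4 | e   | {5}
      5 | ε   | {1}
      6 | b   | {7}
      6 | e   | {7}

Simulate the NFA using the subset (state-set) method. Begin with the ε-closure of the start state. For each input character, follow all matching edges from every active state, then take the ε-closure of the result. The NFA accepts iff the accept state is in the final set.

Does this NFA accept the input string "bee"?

S₀ = ε-closure({0}) = {0,1,2,6}
'b' @ 1: {3,4,7}  (accept∈set)
'e' @ 2: {1,5,6}
'e' @ 3: {7}  (accept∈set)
end set {7} — state 7 in

Answer: ACCEPT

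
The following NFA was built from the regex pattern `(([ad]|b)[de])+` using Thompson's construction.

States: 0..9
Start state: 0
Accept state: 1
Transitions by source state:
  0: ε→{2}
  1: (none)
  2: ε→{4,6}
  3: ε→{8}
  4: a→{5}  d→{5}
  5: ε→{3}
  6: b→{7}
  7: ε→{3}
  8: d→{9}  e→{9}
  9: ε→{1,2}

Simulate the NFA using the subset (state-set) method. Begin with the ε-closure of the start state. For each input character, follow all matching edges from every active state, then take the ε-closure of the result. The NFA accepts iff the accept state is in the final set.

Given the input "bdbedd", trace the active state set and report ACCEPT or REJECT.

Answer: ACCEPT

Trace:
S₀ = ε-closure({0}) = {0,2,4,6}
'b' @ 1: {3,7,8}
'd' @ 2: {1,2,4,6,9}  [accepting]
'b' @ 3: {3,7,8}
'e' @ 4: {1,2,4,6,9}  [accepting]
'd' @ 5: {3,5,8}
'd' @ 6: {1,2,4,6,9}  [accepting]
final: {1,2,4,6,9}; accept 1 in set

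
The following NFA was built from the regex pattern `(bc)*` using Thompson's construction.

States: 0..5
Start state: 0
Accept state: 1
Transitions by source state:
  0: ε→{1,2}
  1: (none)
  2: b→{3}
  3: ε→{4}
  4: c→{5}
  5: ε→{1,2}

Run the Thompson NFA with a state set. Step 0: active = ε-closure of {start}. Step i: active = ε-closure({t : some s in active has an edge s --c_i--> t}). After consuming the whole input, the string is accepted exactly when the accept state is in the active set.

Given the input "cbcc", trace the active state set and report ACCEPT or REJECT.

Answer: REJECT

Derivation:
initial (ε-close {0}): {0,1,2}
'c' @ 1: {}  — state set empty
rest 'bcc' ignored (set empty)
after full input: {}  (accept=1 not in)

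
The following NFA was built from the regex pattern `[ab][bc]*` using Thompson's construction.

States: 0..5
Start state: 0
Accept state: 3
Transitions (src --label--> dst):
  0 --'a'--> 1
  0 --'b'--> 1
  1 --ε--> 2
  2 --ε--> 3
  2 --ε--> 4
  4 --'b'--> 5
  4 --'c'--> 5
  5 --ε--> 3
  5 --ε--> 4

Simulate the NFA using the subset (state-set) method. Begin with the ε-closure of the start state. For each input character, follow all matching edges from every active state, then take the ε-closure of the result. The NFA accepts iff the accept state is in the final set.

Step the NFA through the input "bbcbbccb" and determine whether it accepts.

initial (ε-close {0}): {0}
'b' @ 1: {1,2,3,4}  [accepting]
'b' @ 2: {3,4,5}  [accepting]
'c' @ 3: {3,4,5}  [accepting]
'b' @ 4: {3,4,5}  [accepting]
'b' @ 5: {3,4,5}  [accepting]
'c' @ 6: {3,4,5}  [accepting]
'c' @ 7: {3,4,5}  [accepting]
'b' @ 8: {3,4,5}  [accepting]
after full input: {3,4,5}  (accept=3 in)

Answer: ACCEPT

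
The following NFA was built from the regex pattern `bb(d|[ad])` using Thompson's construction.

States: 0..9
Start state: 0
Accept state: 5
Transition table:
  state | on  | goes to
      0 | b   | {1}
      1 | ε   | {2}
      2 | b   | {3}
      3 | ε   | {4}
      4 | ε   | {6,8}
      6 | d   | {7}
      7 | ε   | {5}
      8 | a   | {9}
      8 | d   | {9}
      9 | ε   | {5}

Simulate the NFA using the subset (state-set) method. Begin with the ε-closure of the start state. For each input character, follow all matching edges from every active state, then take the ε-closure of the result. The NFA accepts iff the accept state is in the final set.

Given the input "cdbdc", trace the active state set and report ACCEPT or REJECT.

S₀ = ε-closure({0}) = {0}
'c' @ 1: {}  — state set empty
rest 'dbdc' ignored (set empty)
final: {}; accept 5 not in set

Answer: REJECT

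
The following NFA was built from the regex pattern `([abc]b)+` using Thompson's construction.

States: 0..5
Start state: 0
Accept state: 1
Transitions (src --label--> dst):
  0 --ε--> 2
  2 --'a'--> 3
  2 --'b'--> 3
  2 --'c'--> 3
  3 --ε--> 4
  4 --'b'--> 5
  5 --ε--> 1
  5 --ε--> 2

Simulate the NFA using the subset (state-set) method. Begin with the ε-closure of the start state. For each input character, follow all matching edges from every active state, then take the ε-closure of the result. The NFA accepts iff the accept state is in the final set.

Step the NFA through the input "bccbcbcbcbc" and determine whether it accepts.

Answer: REJECT

Derivation:
start: ε-closure({0}) = {0,2}
'b' @ 1: {3,4}
'c' @ 2: {}  — state set empty
rest 'cbcbcbcbc' ignored (set empty)
after full input: {}  (accept=1 not in)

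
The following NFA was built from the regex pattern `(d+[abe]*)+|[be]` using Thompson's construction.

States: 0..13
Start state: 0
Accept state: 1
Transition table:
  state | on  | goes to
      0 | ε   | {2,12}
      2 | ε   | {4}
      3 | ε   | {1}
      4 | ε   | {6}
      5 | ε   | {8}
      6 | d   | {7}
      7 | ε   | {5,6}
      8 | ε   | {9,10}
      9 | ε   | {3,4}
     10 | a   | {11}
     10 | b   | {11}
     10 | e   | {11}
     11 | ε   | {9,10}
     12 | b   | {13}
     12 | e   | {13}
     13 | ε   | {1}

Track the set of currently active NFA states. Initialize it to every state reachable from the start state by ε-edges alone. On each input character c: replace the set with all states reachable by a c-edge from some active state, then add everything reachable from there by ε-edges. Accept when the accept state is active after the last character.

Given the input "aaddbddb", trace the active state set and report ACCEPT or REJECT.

Answer: REJECT

Trace:
S₀ = ε-closure({0}) = {0,2,4,6,12}
'a' @ 1: {}  — no active states
rest 'addbddb' ignored (set empty)
end set {} — state 1 not in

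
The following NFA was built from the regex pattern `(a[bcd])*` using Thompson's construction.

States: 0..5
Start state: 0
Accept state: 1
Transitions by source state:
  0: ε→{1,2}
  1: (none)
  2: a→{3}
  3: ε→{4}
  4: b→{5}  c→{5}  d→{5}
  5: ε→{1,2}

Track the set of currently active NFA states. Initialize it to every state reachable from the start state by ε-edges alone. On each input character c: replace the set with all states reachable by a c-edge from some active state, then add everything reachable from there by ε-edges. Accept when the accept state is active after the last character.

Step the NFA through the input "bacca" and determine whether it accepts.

S₀ = ε-closure({0}) = {0,1,2}
'b' @ 1: {}  — dead — no transitions
rest 'acca' ignored (set empty)
end set {} — state 1 not in

Answer: REJECT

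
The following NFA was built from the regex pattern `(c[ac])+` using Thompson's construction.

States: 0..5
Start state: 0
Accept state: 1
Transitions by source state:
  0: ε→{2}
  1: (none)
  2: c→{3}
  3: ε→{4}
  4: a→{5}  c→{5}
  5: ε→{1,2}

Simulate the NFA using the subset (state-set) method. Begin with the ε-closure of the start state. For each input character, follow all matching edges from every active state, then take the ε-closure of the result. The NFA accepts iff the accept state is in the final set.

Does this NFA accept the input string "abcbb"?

S₀ = ε-closure({0}) = {0,2}
'a' @ 1: {}  — state set empty
rest 'bcbb' ignored (set empty)
end set {} — state 1 not in

Answer: REJECT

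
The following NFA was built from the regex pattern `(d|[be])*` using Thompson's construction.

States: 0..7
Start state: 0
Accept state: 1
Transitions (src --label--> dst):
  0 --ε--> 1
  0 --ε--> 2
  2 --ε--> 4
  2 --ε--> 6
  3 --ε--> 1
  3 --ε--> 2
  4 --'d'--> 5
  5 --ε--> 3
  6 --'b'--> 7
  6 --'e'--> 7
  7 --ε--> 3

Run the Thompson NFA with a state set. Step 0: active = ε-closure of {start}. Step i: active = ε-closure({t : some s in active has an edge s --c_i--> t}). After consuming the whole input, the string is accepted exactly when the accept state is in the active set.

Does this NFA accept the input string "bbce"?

S₀ = ε-closure({0}) = {0,1,2,4,6}
'b' @ 1: {1,2,3,4,6,7}  ✓accept
'b' @ 2: {1,2,3,4,6,7}  ✓accept
'c' @ 3: {}  — dead — no transitions
rest 'e' ignored (set empty)
end set {} — state 1 not in

Answer: REJECT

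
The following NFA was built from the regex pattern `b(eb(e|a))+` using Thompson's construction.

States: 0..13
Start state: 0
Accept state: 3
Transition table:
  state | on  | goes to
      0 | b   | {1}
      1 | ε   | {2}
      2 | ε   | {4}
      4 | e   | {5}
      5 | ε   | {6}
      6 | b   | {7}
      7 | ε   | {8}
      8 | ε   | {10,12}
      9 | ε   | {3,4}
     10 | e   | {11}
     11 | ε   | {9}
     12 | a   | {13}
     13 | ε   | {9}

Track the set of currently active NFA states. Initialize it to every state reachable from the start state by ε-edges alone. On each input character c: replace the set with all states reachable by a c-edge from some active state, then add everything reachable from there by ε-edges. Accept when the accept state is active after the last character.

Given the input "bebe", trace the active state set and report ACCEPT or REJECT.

S₀ = ε-closure({0}) = {0}
'b' @ 1: {1,2,4}
'e' @ 2: {5,6}
'b' @ 3: {7,8,10,12}
'e' @ 4: {3,4,9,11}  [accepting]
after full input: {3,4,9,11}  (accept=3 in)

Answer: ACCEPT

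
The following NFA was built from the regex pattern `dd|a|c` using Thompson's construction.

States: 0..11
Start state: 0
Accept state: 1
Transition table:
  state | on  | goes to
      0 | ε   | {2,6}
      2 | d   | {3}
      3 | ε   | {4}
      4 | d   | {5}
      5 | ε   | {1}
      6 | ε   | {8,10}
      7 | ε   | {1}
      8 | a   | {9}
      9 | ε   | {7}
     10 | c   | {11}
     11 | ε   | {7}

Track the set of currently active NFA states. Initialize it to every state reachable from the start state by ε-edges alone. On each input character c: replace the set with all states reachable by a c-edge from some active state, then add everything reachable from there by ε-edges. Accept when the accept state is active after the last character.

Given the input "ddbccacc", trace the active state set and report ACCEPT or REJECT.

start: ε-closure({0}) = {0,2,6,8,10}
'd' @ 1: {3,4}
'd' @ 2: {1,5}  [accepting]
'b' @ 3: {}  — dead — no transitions
rest 'ccacc' ignored (set empty)
after full input: {}  (accept=1 not in)

Answer: REJECT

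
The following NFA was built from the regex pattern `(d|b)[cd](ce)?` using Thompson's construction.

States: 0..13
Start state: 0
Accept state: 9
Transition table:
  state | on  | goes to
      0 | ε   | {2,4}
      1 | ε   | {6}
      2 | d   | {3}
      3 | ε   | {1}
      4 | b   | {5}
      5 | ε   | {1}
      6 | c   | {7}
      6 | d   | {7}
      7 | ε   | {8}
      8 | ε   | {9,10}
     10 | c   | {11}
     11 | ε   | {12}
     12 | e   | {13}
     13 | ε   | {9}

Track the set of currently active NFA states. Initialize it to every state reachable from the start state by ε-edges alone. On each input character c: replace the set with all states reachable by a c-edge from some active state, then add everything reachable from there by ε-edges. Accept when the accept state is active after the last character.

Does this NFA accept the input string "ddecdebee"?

S₀ = ε-closure({0}) = {0,2,4}
'd' @ 1: {1,3,6}
'd' @ 2: {7,8,9,10}  [accepting]
'e' @ 3: {}  — no active states
rest 'cdebee' ignored (set empty)
end set {} — state 9 not in

Answer: REJECT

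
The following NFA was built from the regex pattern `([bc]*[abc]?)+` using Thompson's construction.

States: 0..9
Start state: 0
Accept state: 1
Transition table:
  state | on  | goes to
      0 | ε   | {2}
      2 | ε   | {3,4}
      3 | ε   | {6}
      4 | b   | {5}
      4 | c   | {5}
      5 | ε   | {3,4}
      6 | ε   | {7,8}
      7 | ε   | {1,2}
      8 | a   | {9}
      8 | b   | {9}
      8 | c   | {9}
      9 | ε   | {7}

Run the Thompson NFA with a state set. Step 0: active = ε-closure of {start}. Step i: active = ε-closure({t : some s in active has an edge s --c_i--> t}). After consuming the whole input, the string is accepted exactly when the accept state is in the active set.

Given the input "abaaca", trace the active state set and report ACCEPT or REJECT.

Answer: ACCEPT

Trace:
S₀ = ε-closure({0}) = {0,1,2,3,4,6,7,8}
'a' @ 1: {1,2,3,4,6,7,8,9}  [accepting]
'b' @ 2: {1,2,3,4,5,6,7,8,9}  [accepting]
'a' @ 3: {1,2,3,4,6,7,8,9}  [accepting]
'a' @ 4: {1,2,3,4,6,7,8,9}  [accepting]
'c' @ 5: {1,2,3,4,5,6,7,8,9}  [accepting]
'a' @ 6: {1,2,3,4,6,7,8,9}  [accepting]
end set {1,2,3,4,6,7,8,9} — state 1 in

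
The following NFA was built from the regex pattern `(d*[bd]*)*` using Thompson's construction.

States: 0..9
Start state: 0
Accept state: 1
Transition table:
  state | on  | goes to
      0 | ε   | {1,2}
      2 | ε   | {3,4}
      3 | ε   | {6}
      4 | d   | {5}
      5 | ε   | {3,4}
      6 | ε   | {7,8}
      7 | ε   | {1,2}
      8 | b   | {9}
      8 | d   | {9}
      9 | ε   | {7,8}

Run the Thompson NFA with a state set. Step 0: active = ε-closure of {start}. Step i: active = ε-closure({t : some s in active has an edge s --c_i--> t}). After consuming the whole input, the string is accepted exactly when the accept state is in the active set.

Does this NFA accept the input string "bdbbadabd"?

initial (ε-close {0}): {0,1,2,3,4,6,7,8}
'b' @ 1: {1,2,3,4,6,7,8,9}  ✓accept
'd' @ 2: {1,2,3,4,5,6,7,8,9}  ✓accept
'b' @ 3: {1,2,3,4,6,7,8,9}  ✓accept
'b' @ 4: {1,2,3,4,6,7,8,9}  ✓accept
'a' @ 5: {}  — dead — no transitions
rest 'dabd' ignored (set empty)
final: {}; accept 1 not in set

Answer: REJECT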